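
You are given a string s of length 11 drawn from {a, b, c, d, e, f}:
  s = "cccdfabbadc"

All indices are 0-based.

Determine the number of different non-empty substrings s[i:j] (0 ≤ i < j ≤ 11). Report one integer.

59

rank→(start, suffix):
  0 → (5, 'abbadc')
  1 → (8, 'adc')
  2 → (7, 'badc')
  3 → (6, 'bbadc')
  4 → (10, 'c')
  5 → (0, 'cccdfabbadc')
  6 → (1, 'ccdfabbadc')
  7 → (2, 'cdfabbadc')
  8 → (9, 'dc')
  9 → (3, 'dfabbadc')
  10 → (4, 'fabbadc')

SA = [5, 8, 7, 6, 10, 0, 1, 2, 9, 3, 4]
rank  pair      lcp
   1  s[5:],s[8:]  1  'a'
   2  s[8:],s[7:]  0  ''
   3  s[7:],s[6:]  1  'b'
   4  s[6:],s[10:]  0  ''
   5  s[10:],s[0:]  1  'c'
   6  s[0:],s[1:]  2  'cc'
   7  s[1:],s[2:]  1  'c'
   8  s[2:],s[9:]  0  ''
   9  s[9:],s[3:]  1  'd'
  10  s[3:],s[4:]  0  ''

n(n+1)/2 = 11·12/2 = 66
Σ LCP = 0 + 1 + 0 + 1 + 0 + 1 + 2 + 1 + 0 + 1 + 0 = 7
distinct = 66 − 7 = 59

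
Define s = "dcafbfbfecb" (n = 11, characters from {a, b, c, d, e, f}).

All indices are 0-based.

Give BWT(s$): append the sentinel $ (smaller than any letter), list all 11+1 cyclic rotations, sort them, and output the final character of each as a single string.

bccffde$fabb

rank  rotation      last
    0  $dcafbfbfecb  b
    1  afbfbfecb$dc  c
    2  b$dcafbfbfec  c
    3  bfbfecb$dcaf  f
    4  bfecb$dcafbf  f
    5  cafbfbfecb$d  d
    6  cb$dcafbfbfe  e
    7  dcafbfbfecb$  $
    8  ecb$dcafbfbf  f
    9  fbfbfecb$dca  a
   10  fbfecb$dcafb  b
   11  fecb$dcafbfb  b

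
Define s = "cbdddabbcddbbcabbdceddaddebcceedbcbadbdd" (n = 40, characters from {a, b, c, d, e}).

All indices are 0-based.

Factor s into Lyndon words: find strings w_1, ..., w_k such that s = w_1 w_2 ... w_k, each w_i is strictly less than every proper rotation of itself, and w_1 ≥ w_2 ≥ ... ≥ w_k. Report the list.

["c", "bddd", "abbcddbbcabbdceddaddebcceedbcbadbdd"]

emit factor 1: 'c' (i=0, period=1)
emit factor 2: 'bddd' (i=1, period=4)
emit factor 3: 'abbcddbbcabbdceddaddebcceedbcbadbdd' (i=5, period=35)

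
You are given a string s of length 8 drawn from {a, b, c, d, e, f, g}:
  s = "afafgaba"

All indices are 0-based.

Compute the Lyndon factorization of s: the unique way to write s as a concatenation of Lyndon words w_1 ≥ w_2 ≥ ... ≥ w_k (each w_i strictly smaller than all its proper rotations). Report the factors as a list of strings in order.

emit factor 1: 'afafg' (i=0, period=5)
emit factor 2: 'ab' (i=5, period=2)
emit factor 3: 'a' (i=7, period=1)

["afafg", "ab", "a"]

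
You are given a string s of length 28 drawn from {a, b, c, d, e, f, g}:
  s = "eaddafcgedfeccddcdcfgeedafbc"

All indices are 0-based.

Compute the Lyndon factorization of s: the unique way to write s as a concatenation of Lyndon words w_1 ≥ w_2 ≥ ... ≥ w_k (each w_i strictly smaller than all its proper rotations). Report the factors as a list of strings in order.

emit factor 1: 'e' (i=0, period=1)
emit factor 2: 'addafcgedfeccddcdcfgeedafbc' (i=1, period=27)

["e", "addafcgedfeccddcdcfgeedafbc"]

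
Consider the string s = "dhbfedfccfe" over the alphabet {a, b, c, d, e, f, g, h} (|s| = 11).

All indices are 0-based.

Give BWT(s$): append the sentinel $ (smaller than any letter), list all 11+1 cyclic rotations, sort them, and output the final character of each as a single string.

rank  rotation      last
    0  $dhbfedfccfe  e
    1  bfedfccfe$dh  h
    2  ccfe$dhbfedf  f
    3  cfe$dhbfedfc  c
    4  dfccfe$dhbfe  e
    5  dhbfedfccfe$  $
    6  e$dhbfedfccf  f
    7  edfccfe$dhbf  f
    8  fccfe$dhbfed  d
    9  fe$dhbfedfcc  c
   10  fedfccfe$dhb  b
   11  hbfedfccfe$d  d

ehfce$ffdcbd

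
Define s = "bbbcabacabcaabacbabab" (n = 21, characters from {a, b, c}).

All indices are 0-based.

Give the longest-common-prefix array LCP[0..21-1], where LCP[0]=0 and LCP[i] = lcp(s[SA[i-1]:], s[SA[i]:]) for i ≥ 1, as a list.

[0, 1, 2, 3, 4, 2, 1, 2, 0, 1, 3, 2, 3, 1, 2, 1, 3, 0, 2, 3, 1]

rank→(start, suffix):
  0 → (11, 'aabacbabab')
  1 → (19, 'ab')
  2 → (17, 'abab')
  3 → (4, 'abacabcaabacbabab')
  4 → (12, 'abacbabab')
  5 → (8, 'abcaabacbabab')
  6 → (6, 'acabcaabacbabab')
  7 → (14, 'acbabab')
  8 → (20, 'b')
  9 → (18, 'bab')
  10 → (16, 'babab')
  11 → (5, 'bacabcaabacbabab')
  12 → (13, 'bacbabab')
  13 → (0, 'bbbcabacabcaabacbabab')
  14 → (1, 'bbcabacabcaabacbabab')
  15 → (9, 'bcaabacbabab')
  16 → (2, 'bcabacabcaabacbabab')
  17 → (10, 'caabacbabab')
  18 → (3, 'cabacabcaabacbabab')
  19 → (7, 'cabcaabacbabab')
  20 → (15, 'cbabab')

SA = [11, 19, 17, 4, 12, 8, 6, 14, 20, 18, 16, 5, 13, 0, 1, 9, 2, 10, 3, 7, 15]
i: (SA[i-1],SA[i]) lcp shared
  1: (11,19) 1 'a'
  2: (19,17) 2 'ab'
  3: (17,4) 3 'aba'
  4: (4,12) 4 'abac'
  5: (12,8) 2 'ab'
  6: (8,6) 1 'a'
  7: (6,14) 2 'ac'
  8: (14,20) 0 ''
  9: (20,18) 1 'b'
  10: (18,16) 3 'bab'
  11: (16,5) 2 'ba'
  12: (5,13) 3 'bac'
  13: (13,0) 1 'b'
  14: (0,1) 2 'bb'
  15: (1,9) 1 'b'
  16: (9,2) 3 'bca'
  17: (2,10) 0 ''
  18: (10,3) 2 'ca'
  19: (3,7) 3 'cab'
  20: (7,15) 1 'c'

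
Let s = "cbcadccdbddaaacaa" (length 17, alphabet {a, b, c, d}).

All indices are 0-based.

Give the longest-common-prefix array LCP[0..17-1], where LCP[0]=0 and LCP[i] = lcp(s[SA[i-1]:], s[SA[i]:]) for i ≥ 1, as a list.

[0, 1, 2, 2, 1, 1, 0, 1, 0, 2, 1, 1, 1, 0, 1, 1, 1]

rank | idx | suffix
   0 |  16 | a
   1 |  15 | aa
   2 |  11 | aaacaa
   3 |  12 | aacaa
   4 |  13 | acaa
   5 |   3 | adccdbddaaacaa
   6 |   1 | bcadccdbddaaacaa
   7 |   8 | bddaaacaa
   8 |  14 | caa
   9 |   2 | cadccdbddaaacaa
  10 |   0 | cbcadccdbddaaacaa
  11 |   5 | ccdbddaaacaa
  12 |   6 | cdbddaaacaa
  13 |  10 | daaacaa
  14 |   7 | dbddaaacaa
  15 |   4 | dccdbddaaacaa
  16 |   9 | ddaaacaa

SA = [16, 15, 11, 12, 13, 3, 1, 8, 14, 2, 0, 5, 6, 10, 7, 4, 9]
i: (SA[i-1],SA[i]) lcp shared
  1: (16,15) 1 'a'
  2: (15,11) 2 'aa'
  3: (11,12) 2 'aa'
  4: (12,13) 1 'a'
  5: (13,3) 1 'a'
  6: (3,1) 0 ''
  7: (1,8) 1 'b'
  8: (8,14) 0 ''
  9: (14,2) 2 'ca'
  10: (2,0) 1 'c'
  11: (0,5) 1 'c'
  12: (5,6) 1 'c'
  13: (6,10) 0 ''
  14: (10,7) 1 'd'
  15: (7,4) 1 'd'
  16: (4,9) 1 'd'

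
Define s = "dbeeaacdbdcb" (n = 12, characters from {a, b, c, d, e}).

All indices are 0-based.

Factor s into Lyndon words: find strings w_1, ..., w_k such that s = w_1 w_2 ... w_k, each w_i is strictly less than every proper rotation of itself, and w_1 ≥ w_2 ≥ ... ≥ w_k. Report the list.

emit factor 1: 'd' (i=0, period=1)
emit factor 2: 'bee' (i=1, period=3)
emit factor 3: 'aacdbdcb' (i=4, period=8)

["d", "bee", "aacdbdcb"]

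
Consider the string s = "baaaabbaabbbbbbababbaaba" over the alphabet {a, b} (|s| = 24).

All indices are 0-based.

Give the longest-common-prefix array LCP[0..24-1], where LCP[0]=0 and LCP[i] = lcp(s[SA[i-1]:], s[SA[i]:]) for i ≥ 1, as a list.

sorted suffixes:
  #0 SA[0]=23  'a'
  #1 SA[1]=1  'aaaabbaabbbbbbababbaaba'
  #2 SA[2]=2  'aaabbaabbbbbbababbaaba'
  #3 SA[3]=20  'aaba'
  #4 SA[4]=3  'aabbaabbbbbbababbaaba'
  #5 SA[5]=7  'aabbbbbbababbaaba'
  #6 SA[6]=21  'aba'
  #7 SA[7]=15  'ababbaaba'
  #8 SA[8]=17  'abbaaba'
  #9 SA[9]=4  'abbaabbbbbbababbaaba'
  #10 SA[10]=8  'abbbbbbababbaaba'
  #11 SA[11]=22  'ba'
  #12 SA[12]=0  'baaaabbaabbbbbbababbaaba'
  #13 SA[13]=19  'baaba'
  #14 SA[14]=6  'baabbbbbbababbaaba'
  #15 SA[15]=14  'bababbaaba'
  #16 SA[16]=16  'babbaaba'
  #17 SA[17]=18  'bbaaba'
  #18 SA[18]=5  'bbaabbbbbbababbaaba'
  #19 SA[19]=13  'bbababbaaba'
  #20 SA[20]=12  'bbbababbaaba'
  #21 SA[21]=11  'bbbbababbaaba'
  #22 SA[22]=10  'bbbbbababbaaba'
  #23 SA[23]=9  'bbbbbbababbaaba'

SA = [23, 1, 2, 20, 3, 7, 21, 15, 17, 4, 8, 22, 0, 19, 6, 14, 16, 18, 5, 13, 12, 11, 10, 9]
rank  pair      lcp
   1  s[23:],s[1:]  1  'a'
   2  s[1:],s[2:]  3  'aaa'
   3  s[2:],s[20:]  2  'aa'
   4  s[20:],s[3:]  3  'aab'
   5  s[3:],s[7:]  4  'aabb'
   6  s[7:],s[21:]  1  'a'
   7  s[21:],s[15:]  3  'aba'
   8  s[15:],s[17:]  2  'ab'
   9  s[17:],s[4:]  6  'abbaab'
  10  s[4:],s[8:]  3  'abb'
  11  s[8:],s[22:]  0  ''
  12  s[22:],s[0:]  2  'ba'
  13  s[0:],s[19:]  3  'baa'
  14  s[19:],s[6:]  4  'baab'
  15  s[6:],s[14:]  2  'ba'
  16  s[14:],s[16:]  3  'bab'
  17  s[16:],s[18:]  1  'b'
  18  s[18:],s[5:]  5  'bbaab'
  19  s[5:],s[13:]  3  'bba'
  20  s[13:],s[12:]  2  'bb'
  21  s[12:],s[11:]  3  'bbb'
  22  s[11:],s[10:]  4  'bbbb'
  23  s[10:],s[9:]  5  'bbbbb'

[0, 1, 3, 2, 3, 4, 1, 3, 2, 6, 3, 0, 2, 3, 4, 2, 3, 1, 5, 3, 2, 3, 4, 5]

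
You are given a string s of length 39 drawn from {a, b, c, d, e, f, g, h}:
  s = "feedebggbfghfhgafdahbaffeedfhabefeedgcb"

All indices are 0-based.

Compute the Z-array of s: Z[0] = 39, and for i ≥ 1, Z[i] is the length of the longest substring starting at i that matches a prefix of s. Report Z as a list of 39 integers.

[39, 0, 0, 0, 0, 0, 0, 0, 0, 1, 0, 0, 1, 0, 0, 0, 1, 0, 0, 0, 0, 0, 1, 4, 0, 0, 0, 1, 0, 0, 0, 0, 4, 0, 0, 0, 0, 0, 0]

Z[0]=39
i=1: outside box; Z[1]=0
i=2: outside box; Z[2]=0
i=3: outside box; Z[3]=0
i=4: outside box; Z[4]=0
i=5: outside box; Z[5]=0
i=6: outside box; Z[6]=0
i=7: outside box; Z[7]=0
i=8: outside box; Z[8]=0
i=9: outside box; Z[9]=1 scan→box=[9,10)
i=10: outside box; Z[10]=0
i=11: outside box; Z[11]=0
i=12: outside box; Z[12]=1 scan→box=[12,13)
i=13: outside box; Z[13]=0
i=14: outside box; Z[14]=0
i=15: outside box; Z[15]=0
i=16: outside box; Z[16]=1 scan→box=[16,17)
i=17: outside box; Z[17]=0
i=18: outside box; Z[18]=0
i=19: outside box; Z[19]=0
i=20: outside box; Z[20]=0
i=21: outside box; Z[21]=0
i=22: outside box; Z[22]=1 scan→box=[22,23)
i=23: outside box; Z[23]=4 scan→box=[23,27)
i=24: min(r-i=3, Z[1]=0)=0; Z[24]=0
i=25: min(r-i=2, Z[2]=0)=0; Z[25]=0
i=26: min(r-i=1, Z[3]=0)=0; Z[26]=0
i=27: outside box; Z[27]=1 scan→box=[27,28)
i=28: outside box; Z[28]=0
i=29: outside box; Z[29]=0
i=30: outside box; Z[30]=0
i=31: outside box; Z[31]=0
i=32: outside box; Z[32]=4 scan→box=[32,36)
i=33: min(r-i=3, Z[1]=0)=0; Z[33]=0
i=34: min(r-i=2, Z[2]=0)=0; Z[34]=0
i=35: min(r-i=1, Z[3]=0)=0; Z[35]=0
i=36: outside box; Z[36]=0
i=37: outside box; Z[37]=0
i=38: outside box; Z[38]=0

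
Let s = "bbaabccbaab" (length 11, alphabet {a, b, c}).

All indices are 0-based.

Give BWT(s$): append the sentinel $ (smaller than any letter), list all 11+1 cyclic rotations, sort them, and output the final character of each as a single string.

bbbaaacb$acb

rank  rotation      last
    0  $bbaabccbaab  b
    1  aab$bbaabccb  b
    2  aabccbaab$bb  b
    3  ab$bbaabccba  a
    4  abccbaab$bba  a
    5  b$bbaabccbaa  a
    6  baab$bbaabcc  c
    7  baabccbaab$b  b
    8  bbaabccbaab$  $
    9  bccbaab$bbaa  a
   10  cbaab$bbaabc  c
   11  ccbaab$bbaab  b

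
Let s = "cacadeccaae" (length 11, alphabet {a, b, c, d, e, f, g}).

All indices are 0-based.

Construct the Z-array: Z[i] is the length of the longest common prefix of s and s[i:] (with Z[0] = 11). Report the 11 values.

Z[0]=11
i=1: fresh scan; Z[1]=0
i=2: fresh scan; Z[2]=2 extend→box=[2,4)
i=3: min(r-i=1, Z[1]=0)=0; Z[3]=0
i=4: fresh scan; Z[4]=0
i=5: fresh scan; Z[5]=0
i=6: fresh scan; Z[6]=1 extend→box=[6,7)
i=7: fresh scan; Z[7]=2 extend→box=[7,9)
i=8: min(r-i=1, Z[1]=0)=0; Z[8]=0
i=9: fresh scan; Z[9]=0
i=10: fresh scan; Z[10]=0

[11, 0, 2, 0, 0, 0, 1, 2, 0, 0, 0]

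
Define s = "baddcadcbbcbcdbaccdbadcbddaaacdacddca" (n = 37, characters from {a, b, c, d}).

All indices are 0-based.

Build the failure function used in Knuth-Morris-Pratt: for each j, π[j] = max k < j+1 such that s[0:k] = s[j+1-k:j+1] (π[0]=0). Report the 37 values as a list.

π[0] = 0
j=1 s[j]='a': π[1]=0 (border '')
j=2 s[j]='d': π[2]=0 (border '')
j=3 s[j]='d': π[3]=0 (border '')
j=4 s[j]='c': π[4]=0 (border '')
j=5 s[j]='a': π[5]=0 (border '')
j=6 s[j]='d': π[6]=0 (border '')
j=7 s[j]='c': π[7]=0 (border '')
j=8 s[j]='b': π[8]=1 (border 'b')
j=9 s[j]='b': k: 1→0; π[9]=1 (border 'b')
j=10 s[j]='c': k: 1→0; π[10]=0 (border '')
j=11 s[j]='b': π[11]=1 (border 'b')
j=12 s[j]='c': k: 1→0; π[12]=0 (border '')
j=13 s[j]='d': π[13]=0 (border '')
j=14 s[j]='b': π[14]=1 (border 'b')
j=15 s[j]='a': π[15]=2 (border 'ba')
j=16 s[j]='c': k: 2→0; π[16]=0 (border '')
j=17 s[j]='c': π[17]=0 (border '')
j=18 s[j]='d': π[18]=0 (border '')
j=19 s[j]='b': π[19]=1 (border 'b')
j=20 s[j]='a': π[20]=2 (border 'ba')
j=21 s[j]='d': π[21]=3 (border 'bad')
j=22 s[j]='c': k: 3→0; π[22]=0 (border '')
j=23 s[j]='b': π[23]=1 (border 'b')
j=24 s[j]='d': k: 1→0; π[24]=0 (border '')
j=25 s[j]='d': π[25]=0 (border '')
j=26 s[j]='a': π[26]=0 (border '')
j=27 s[j]='a': π[27]=0 (border '')
j=28 s[j]='a': π[28]=0 (border '')
j=29 s[j]='c': π[29]=0 (border '')
j=30 s[j]='d': π[30]=0 (border '')
j=31 s[j]='a': π[31]=0 (border '')
j=32 s[j]='c': π[32]=0 (border '')
j=33 s[j]='d': π[33]=0 (border '')
j=34 s[j]='d': π[34]=0 (border '')
j=35 s[j]='c': π[35]=0 (border '')
j=36 s[j]='a': π[36]=0 (border '')

[0, 0, 0, 0, 0, 0, 0, 0, 1, 1, 0, 1, 0, 0, 1, 2, 0, 0, 0, 1, 2, 3, 0, 1, 0, 0, 0, 0, 0, 0, 0, 0, 0, 0, 0, 0, 0]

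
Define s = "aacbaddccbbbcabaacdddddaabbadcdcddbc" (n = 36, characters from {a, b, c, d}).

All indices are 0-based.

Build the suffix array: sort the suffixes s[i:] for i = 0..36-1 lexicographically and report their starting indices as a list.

[23, 0, 15, 13, 24, 1, 16, 27, 4, 14, 26, 3, 25, 9, 10, 34, 11, 35, 12, 2, 8, 7, 29, 31, 17, 22, 33, 6, 28, 30, 21, 32, 5, 20, 19, 18]

rank→(start, suffix):
  0 → (23, 'aabbadcdcddbc')
  1 → (0, 'aacbaddccbbbcabaacdddddaabbadcdcddbc')
  2 → (15, 'aacdddddaabbadcdcddbc')
  3 → (13, 'abaacdddddaabbadcdcddbc')
  4 → (24, 'abbadcdcddbc')
  5 → (1, 'acbaddccbbbcabaacdddddaabbadcdcddbc')
  6 → (16, 'acdddddaabbadcdcddbc')
  7 → (27, 'adcdcddbc')
  8 → (4, 'addccbbbcabaacdddddaabbadcdcddbc')
  9 → (14, 'baacdddddaabbadcdcddbc')
  10 → (26, 'badcdcddbc')
  11 → (3, 'baddccbbbcabaacdddddaabbadcdcddbc')
  12 → (25, 'bbadcdcddbc')
  13 → (9, 'bbbcabaacdddddaabbadcdcddbc')
  14 → (10, 'bbcabaacdddddaabbadcdcddbc')
  15 → (34, 'bc')
  16 → (11, 'bcabaacdddddaabbadcdcddbc')
  17 → (35, 'c')
  18 → (12, 'cabaacdddddaabbadcdcddbc')
  19 → (2, 'cbaddccbbbcabaacdddddaabbadcdcddbc')
  20 → (8, 'cbbbcabaacdddddaabbadcdcddbc')
  21 → (7, 'ccbbbcabaacdddddaabbadcdcddbc')
  22 → (29, 'cdcddbc')
  23 → (31, 'cddbc')
  24 → (17, 'cdddddaabbadcdcddbc')
  25 → (22, 'daabbadcdcddbc')
  26 → (33, 'dbc')
  27 → (6, 'dccbbbcabaacdddddaabbadcdcddbc')
  28 → (28, 'dcdcddbc')
  29 → (30, 'dcddbc')
  30 → (21, 'ddaabbadcdcddbc')
  31 → (32, 'ddbc')
  32 → (5, 'ddccbbbcabaacdddddaabbadcdcddbc')
  33 → (20, 'dddaabbadcdcddbc')
  34 → (19, 'ddddaabbadcdcddbc')
  35 → (18, 'dddddaabbadcdcddbc')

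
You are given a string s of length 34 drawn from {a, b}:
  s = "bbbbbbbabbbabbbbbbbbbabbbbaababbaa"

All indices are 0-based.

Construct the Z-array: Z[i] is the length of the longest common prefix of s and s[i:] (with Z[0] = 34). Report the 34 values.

Z[0]=34
i=1: fresh scan; Z[1]=6 scan→box=[1,7)
i=2: min(r-i=5, Z[1]=6)=5; Z[2]=5
i=3: min(r-i=4, Z[2]=5)=4; Z[3]=4
i=4: min(r-i=3, Z[3]=4)=3; Z[4]=3
i=5: min(r-i=2, Z[4]=3)=2; Z[5]=2
i=6: min(r-i=1, Z[5]=2)=1; Z[6]=1
i=7: fresh scan; Z[7]=0
i=8: fresh scan; Z[8]=3 scan→box=[8,11)
i=9: min(r-i=2, Z[1]=6)=2; Z[9]=2
i=10: min(r-i=1, Z[2]=5)=1; Z[10]=1
i=11: fresh scan; Z[11]=0
i=12: fresh scan; Z[12]=7 scan→box=[12,19)
i=13: min(r-i=6, Z[1]=6)=6; Z[13]=7 scan→box=[13,20)
i=14: min(r-i=6, Z[1]=6)=6; Z[14]=11 scan→box=[14,25)
i=15: min(r-i=10, Z[1]=6)=6; Z[15]=6
i=16: min(r-i=9, Z[2]=5)=5; Z[16]=5
i=17: min(r-i=8, Z[3]=4)=4; Z[17]=4
i=18: min(r-i=7, Z[4]=3)=3; Z[18]=3
i=19: min(r-i=6, Z[5]=2)=2; Z[19]=2
i=20: min(r-i=5, Z[6]=1)=1; Z[20]=1
i=21: min(r-i=4, Z[7]=0)=0; Z[21]=0
i=22: min(r-i=3, Z[8]=3)=3; Z[22]=4 scan→box=[22,26)
i=23: min(r-i=3, Z[1]=6)=3; Z[23]=3
i=24: min(r-i=2, Z[2]=5)=2; Z[24]=2
i=25: min(r-i=1, Z[3]=4)=1; Z[25]=1
i=26: fresh scan; Z[26]=0
i=27: fresh scan; Z[27]=0
i=28: fresh scan; Z[28]=1 scan→box=[28,29)
i=29: fresh scan; Z[29]=0
i=30: fresh scan; Z[30]=2 scan→box=[30,32)
i=31: min(r-i=1, Z[1]=6)=1; Z[31]=1
i=32: fresh scan; Z[32]=0
i=33: fresh scan; Z[33]=0

[34, 6, 5, 4, 3, 2, 1, 0, 3, 2, 1, 0, 7, 7, 11, 6, 5, 4, 3, 2, 1, 0, 4, 3, 2, 1, 0, 0, 1, 0, 2, 1, 0, 0]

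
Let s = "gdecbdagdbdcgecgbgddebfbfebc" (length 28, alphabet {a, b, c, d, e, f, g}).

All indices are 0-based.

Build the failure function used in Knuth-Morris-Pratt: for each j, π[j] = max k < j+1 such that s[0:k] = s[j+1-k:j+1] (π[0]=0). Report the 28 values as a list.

[0, 0, 0, 0, 0, 0, 0, 1, 2, 0, 0, 0, 1, 0, 0, 1, 0, 1, 2, 0, 0, 0, 0, 0, 0, 0, 0, 0]

π[0] = 0
j=1 s[j]='d': π[1]=0 (border '')
j=2 s[j]='e': π[2]=0 (border '')
j=3 s[j]='c': π[3]=0 (border '')
j=4 s[j]='b': π[4]=0 (border '')
j=5 s[j]='d': π[5]=0 (border '')
j=6 s[j]='a': π[6]=0 (border '')
j=7 s[j]='g': π[7]=1 (border 'g')
j=8 s[j]='d': π[8]=2 (border 'gd')
j=9 s[j]='b': k: 2→0; π[9]=0 (border '')
j=10 s[j]='d': π[10]=0 (border '')
j=11 s[j]='c': π[11]=0 (border '')
j=12 s[j]='g': π[12]=1 (border 'g')
j=13 s[j]='e': k: 1→0; π[13]=0 (border '')
j=14 s[j]='c': π[14]=0 (border '')
j=15 s[j]='g': π[15]=1 (border 'g')
j=16 s[j]='b': k: 1→0; π[16]=0 (border '')
j=17 s[j]='g': π[17]=1 (border 'g')
j=18 s[j]='d': π[18]=2 (border 'gd')
j=19 s[j]='d': k: 2→0; π[19]=0 (border '')
j=20 s[j]='e': π[20]=0 (border '')
j=21 s[j]='b': π[21]=0 (border '')
j=22 s[j]='f': π[22]=0 (border '')
j=23 s[j]='b': π[23]=0 (border '')
j=24 s[j]='f': π[24]=0 (border '')
j=25 s[j]='e': π[25]=0 (border '')
j=26 s[j]='b': π[26]=0 (border '')
j=27 s[j]='c': π[27]=0 (border '')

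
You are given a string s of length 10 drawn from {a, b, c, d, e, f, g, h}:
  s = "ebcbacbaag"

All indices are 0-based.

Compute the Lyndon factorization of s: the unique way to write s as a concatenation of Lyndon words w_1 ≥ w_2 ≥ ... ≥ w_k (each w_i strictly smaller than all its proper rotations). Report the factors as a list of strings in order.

["e", "bc", "b", "acb", "aag"]

emit factor 1: 'e' (i=0, period=1)
emit factor 2: 'bc' (i=1, period=2)
emit factor 3: 'b' (i=3, period=1)
emit factor 4: 'acb' (i=4, period=3)
emit factor 5: 'aag' (i=7, period=3)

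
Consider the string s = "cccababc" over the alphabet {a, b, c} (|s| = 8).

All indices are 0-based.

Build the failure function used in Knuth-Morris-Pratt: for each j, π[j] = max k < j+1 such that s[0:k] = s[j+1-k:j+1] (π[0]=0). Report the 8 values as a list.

π[0] = 0
j=1 s[j]='c': π[1]=1 (border 'c')
j=2 s[j]='c': π[2]=2 (border 'cc')
j=3 s[j]='a': k: 2→1→0; π[3]=0 (border '')
j=4 s[j]='b': π[4]=0 (border '')
j=5 s[j]='a': π[5]=0 (border '')
j=6 s[j]='b': π[6]=0 (border '')
j=7 s[j]='c': π[7]=1 (border 'c')

[0, 1, 2, 0, 0, 0, 0, 1]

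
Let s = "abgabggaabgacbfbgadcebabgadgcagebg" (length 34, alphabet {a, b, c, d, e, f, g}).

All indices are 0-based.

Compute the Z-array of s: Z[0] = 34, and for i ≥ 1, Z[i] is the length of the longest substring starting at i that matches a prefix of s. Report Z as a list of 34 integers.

Z[0]=34
i=1: i≥r, start 0; Z[1]=0
i=2: i≥r, start 0; Z[2]=0
i=3: i≥r, start 0; Z[3]=3 scan→box=[3,6)
i=4: min(r-i=2, Z[1]=0)=0; Z[4]=0
i=5: min(r-i=1, Z[2]=0)=0; Z[5]=0
i=6: i≥r, start 0; Z[6]=0
i=7: i≥r, start 0; Z[7]=1 scan→box=[7,8)
i=8: i≥r, start 0; Z[8]=4 scan→box=[8,12)
i=9: min(r-i=3, Z[1]=0)=0; Z[9]=0
i=10: min(r-i=2, Z[2]=0)=0; Z[10]=0
i=11: min(r-i=1, Z[3]=3)=1; Z[11]=1
i=12: i≥r, start 0; Z[12]=0
i=13: i≥r, start 0; Z[13]=0
i=14: i≥r, start 0; Z[14]=0
i=15: i≥r, start 0; Z[15]=0
i=16: i≥r, start 0; Z[16]=0
i=17: i≥r, start 0; Z[17]=1 scan→box=[17,18)
i=18: i≥r, start 0; Z[18]=0
i=19: i≥r, start 0; Z[19]=0
i=20: i≥r, start 0; Z[20]=0
i=21: i≥r, start 0; Z[21]=0
i=22: i≥r, start 0; Z[22]=4 scan→box=[22,26)
i=23: min(r-i=3, Z[1]=0)=0; Z[23]=0
i=24: min(r-i=2, Z[2]=0)=0; Z[24]=0
i=25: min(r-i=1, Z[3]=3)=1; Z[25]=1
i=26: i≥r, start 0; Z[26]=0
i=27: i≥r, start 0; Z[27]=0
i=28: i≥r, start 0; Z[28]=0
i=29: i≥r, start 0; Z[29]=1 scan→box=[29,30)
i=30: i≥r, start 0; Z[30]=0
i=31: i≥r, start 0; Z[31]=0
i=32: i≥r, start 0; Z[32]=0
i=33: i≥r, start 0; Z[33]=0

[34, 0, 0, 3, 0, 0, 0, 1, 4, 0, 0, 1, 0, 0, 0, 0, 0, 1, 0, 0, 0, 0, 4, 0, 0, 1, 0, 0, 0, 1, 0, 0, 0, 0]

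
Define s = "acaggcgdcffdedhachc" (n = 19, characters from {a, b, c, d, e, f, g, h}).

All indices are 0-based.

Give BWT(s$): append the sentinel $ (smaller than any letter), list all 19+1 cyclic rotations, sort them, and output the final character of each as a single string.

rank  rotation              last
    0  $acaggcgdcffdedhachc  c
    1  acaggcgdcffdedhachc$  $
    2  achc$acaggcgdcffdedh  h
    3  aggcgdcffdedhachc$ac  c
    4  c$acaggcgdcffdedhach  h
    5  caggcgdcffdedhachc$a  a
    6  cffdedhachc$acaggcgd  d
    7  cgdcffdedhachc$acagg  g
    8  chc$acaggcgdcffdedha  a
    9  dcffdedhachc$acaggcg  g
   10  dedhachc$acaggcgdcff  f
   11  dhachc$acaggcgdcffde  e
   12  edhachc$acaggcgdcffd  d
   13  fdedhachc$acaggcgdcf  f
   14  ffdedhachc$acaggcgdc  c
   15  gcgdcffdedhachc$acag  g
   16  gdcffdedhachc$acaggc  c
   17  ggcgdcffdedhachc$aca  a
   18  hachc$acaggcgdcffded  d
   19  hc$acaggcgdcffdedhac  c

c$hchadgagfedfcgcadc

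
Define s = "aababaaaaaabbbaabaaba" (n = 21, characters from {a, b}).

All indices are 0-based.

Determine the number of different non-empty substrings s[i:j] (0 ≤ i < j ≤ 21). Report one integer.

rank→(start, suffix):
  0 → (20, 'a')
  1 → (5, 'aaaaaabbbaabaaba')
  2 → (6, 'aaaaabbbaabaaba')
  3 → (7, 'aaaabbbaabaaba')
  4 → (8, 'aaabbbaabaaba')
  5 → (17, 'aaba')
  6 → (14, 'aabaaba')
  7 → (0, 'aababaaaaaabbbaabaaba')
  8 → (9, 'aabbbaabaaba')
  9 → (18, 'aba')
  10 → (3, 'abaaaaaabbbaabaaba')
  11 → (15, 'abaaba')
  12 → (1, 'ababaaaaaabbbaabaaba')
  13 → (10, 'abbbaabaaba')
  14 → (19, 'ba')
  15 → (4, 'baaaaaabbbaabaaba')
  16 → (16, 'baaba')
  17 → (13, 'baabaaba')
  18 → (2, 'babaaaaaabbbaabaaba')
  19 → (12, 'bbaabaaba')
  20 → (11, 'bbbaabaaba')

SA = [20, 5, 6, 7, 8, 17, 14, 0, 9, 18, 3, 15, 1, 10, 19, 4, 16, 13, 2, 12, 11]
i: (SA[i-1],SA[i]) lcp shared
  1: (20,5) 1 'a'
  2: (5,6) 5 'aaaaa'
  3: (6,7) 4 'aaaa'
  4: (7,8) 3 'aaa'
  5: (8,17) 2 'aa'
  6: (17,14) 4 'aaba'
  7: (14,0) 4 'aaba'
  8: (0,9) 3 'aab'
  9: (9,18) 1 'a'
  10: (18,3) 3 'aba'
  11: (3,15) 4 'abaa'
  12: (15,1) 3 'aba'
  13: (1,10) 2 'ab'
  14: (10,19) 0 ''
  15: (19,4) 2 'ba'
  16: (4,16) 3 'baa'
  17: (16,13) 5 'baaba'
  18: (13,2) 2 'ba'
  19: (2,12) 1 'b'
  20: (12,11) 2 'bb'

n(n+1)/2 = 21·22/2 = 231
Σ LCP = 0 + 1 + 5 + 4 + 3 + 2 + 4 + 4 + 3 + 1 + 3 + 4 + 3 + 2 + 0 + 2 + 3 + 5 + 2 + 1 + 2 = 54
distinct = 231 − 54 = 177

177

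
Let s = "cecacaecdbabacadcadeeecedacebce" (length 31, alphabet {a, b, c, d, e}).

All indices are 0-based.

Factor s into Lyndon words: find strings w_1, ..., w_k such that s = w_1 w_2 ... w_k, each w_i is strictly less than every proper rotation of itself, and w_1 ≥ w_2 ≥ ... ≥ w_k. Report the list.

["ce", "c", "acaecdb", "abacadcadeeecedacebce"]

emit factor 1: 'ce' (i=0, period=2)
emit factor 2: 'c' (i=2, period=1)
emit factor 3: 'acaecdb' (i=3, period=7)
emit factor 4: 'abacadcadeeecedacebce' (i=10, period=21)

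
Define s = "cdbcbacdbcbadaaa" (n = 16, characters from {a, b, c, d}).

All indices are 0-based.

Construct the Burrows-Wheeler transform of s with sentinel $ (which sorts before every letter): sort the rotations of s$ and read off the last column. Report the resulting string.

rank  rotation           last
    0  $cdbcbacdbcbadaaa  a
    1  a$cdbcbacdbcbadaa  a
    2  aa$cdbcbacdbcbada  a
    3  aaa$cdbcbacdbcbad  d
    4  acdbcbadaaa$cdbcb  b
    5  adaaa$cdbcbacdbcb  b
    6  bacdbcbadaaa$cdbc  c
    7  badaaa$cdbcbacdbc  c
    8  bcbacdbcbadaaa$cd  d
    9  bcbadaaa$cdbcbacd  d
   10  cbacdbcbadaaa$cdb  b
   11  cbadaaa$cdbcbacdb  b
   12  cdbcbacdbcbadaaa$  $
   13  cdbcbadaaa$cdbcba  a
   14  daaa$cdbcbacdbcba  a
   15  dbcbacdbcbadaaa$c  c
   16  dbcbadaaa$cdbcbac  c

aaadbbccddbb$aacc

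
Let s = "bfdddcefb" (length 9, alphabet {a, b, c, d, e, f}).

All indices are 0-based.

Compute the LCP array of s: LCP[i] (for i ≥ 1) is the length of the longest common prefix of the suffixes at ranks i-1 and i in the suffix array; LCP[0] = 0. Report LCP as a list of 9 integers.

sorted suffixes:
  #0 SA[0]=8  'b'
  #1 SA[1]=0  'bfdddcefb'
  #2 SA[2]=5  'cefb'
  #3 SA[3]=4  'dcefb'
  #4 SA[4]=3  'ddcefb'
  #5 SA[5]=2  'dddcefb'
  #6 SA[6]=6  'efb'
  #7 SA[7]=7  'fb'
  #8 SA[8]=1  'fdddcefb'

SA = [8, 0, 5, 4, 3, 2, 6, 7, 1]
rank  pair      lcp
   1  s[8:],s[0:]  1  'b'
   2  s[0:],s[5:]  0  ''
   3  s[5:],s[4:]  0  ''
   4  s[4:],s[3:]  1  'd'
   5  s[3:],s[2:]  2  'dd'
   6  s[2:],s[6:]  0  ''
   7  s[6:],s[7:]  0  ''
   8  s[7:],s[1:]  1  'f'

[0, 1, 0, 0, 1, 2, 0, 0, 1]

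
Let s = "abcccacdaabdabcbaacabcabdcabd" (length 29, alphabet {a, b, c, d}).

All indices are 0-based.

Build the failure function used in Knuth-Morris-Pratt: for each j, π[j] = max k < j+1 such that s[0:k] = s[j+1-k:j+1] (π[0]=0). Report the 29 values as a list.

[0, 0, 0, 0, 0, 1, 0, 0, 1, 1, 2, 0, 1, 2, 3, 0, 1, 1, 0, 1, 2, 3, 1, 2, 0, 0, 1, 2, 0]

π[0] = 0
j=1 s[j]='b': π[1]=0 (border '')
j=2 s[j]='c': π[2]=0 (border '')
j=3 s[j]='c': π[3]=0 (border '')
j=4 s[j]='c': π[4]=0 (border '')
j=5 s[j]='a': π[5]=1 (border 'a')
j=6 s[j]='c': k: 1→0; π[6]=0 (border '')
j=7 s[j]='d': π[7]=0 (border '')
j=8 s[j]='a': π[8]=1 (border 'a')
j=9 s[j]='a': k: 1→0; π[9]=1 (border 'a')
j=10 s[j]='b': π[10]=2 (border 'ab')
j=11 s[j]='d': k: 2→0; π[11]=0 (border '')
j=12 s[j]='a': π[12]=1 (border 'a')
j=13 s[j]='b': π[13]=2 (border 'ab')
j=14 s[j]='c': π[14]=3 (border 'abc')
j=15 s[j]='b': k: 3→0; π[15]=0 (border '')
j=16 s[j]='a': π[16]=1 (border 'a')
j=17 s[j]='a': k: 1→0; π[17]=1 (border 'a')
j=18 s[j]='c': k: 1→0; π[18]=0 (border '')
j=19 s[j]='a': π[19]=1 (border 'a')
j=20 s[j]='b': π[20]=2 (border 'ab')
j=21 s[j]='c': π[21]=3 (border 'abc')
j=22 s[j]='a': k: 3→0; π[22]=1 (border 'a')
j=23 s[j]='b': π[23]=2 (border 'ab')
j=24 s[j]='d': k: 2→0; π[24]=0 (border '')
j=25 s[j]='c': π[25]=0 (border '')
j=26 s[j]='a': π[26]=1 (border 'a')
j=27 s[j]='b': π[27]=2 (border 'ab')
j=28 s[j]='d': k: 2→0; π[28]=0 (border '')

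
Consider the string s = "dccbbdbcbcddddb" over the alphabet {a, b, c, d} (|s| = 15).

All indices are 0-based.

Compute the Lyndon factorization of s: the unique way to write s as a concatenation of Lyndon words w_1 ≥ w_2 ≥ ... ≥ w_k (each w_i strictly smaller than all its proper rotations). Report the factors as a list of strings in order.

emit factor 1: 'd' (i=0, period=1)
emit factor 2: 'c' (i=1, period=1)
emit factor 3: 'c' (i=2, period=1)
emit factor 4: 'bbdbcbcdddd' (i=3, period=11)
emit factor 5: 'b' (i=14, period=1)

["d", "c", "c", "bbdbcbcdddd", "b"]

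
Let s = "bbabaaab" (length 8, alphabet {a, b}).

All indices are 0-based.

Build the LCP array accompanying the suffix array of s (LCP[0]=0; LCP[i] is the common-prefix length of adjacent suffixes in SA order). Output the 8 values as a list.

[0, 2, 1, 2, 0, 1, 2, 1]

rank | idx | suffix
   0 |   4 | aaab
   1 |   5 | aab
   2 |   6 | ab
   3 |   2 | abaaab
   4 |   7 | b
   5 |   3 | baaab
   6 |   1 | babaaab
   7 |   0 | bbabaaab

SA = [4, 5, 6, 2, 7, 3, 1, 0]
[i] adj suffixes → lcp
  [1] 4/5 → 2 ('aa')
  [2] 5/6 → 1 ('a')
  [3] 6/2 → 2 ('ab')
  [4] 2/7 → 0 ('')
  [5] 7/3 → 1 ('b')
  [6] 3/1 → 2 ('ba')
  [7] 1/0 → 1 ('b')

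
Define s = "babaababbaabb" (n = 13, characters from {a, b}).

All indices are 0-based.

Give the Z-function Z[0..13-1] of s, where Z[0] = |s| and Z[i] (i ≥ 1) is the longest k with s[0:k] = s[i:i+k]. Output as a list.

[13, 0, 2, 0, 0, 3, 0, 1, 2, 0, 0, 1, 1]

Z[0]=13
i=1: i≥r, start 0; Z[1]=0
i=2: i≥r, start 0; Z[2]=2 scan→box=[2,4)
i=3: min(r-i=1, Z[1]=0)=0; Z[3]=0
i=4: i≥r, start 0; Z[4]=0
i=5: i≥r, start 0; Z[5]=3 scan→box=[5,8)
i=6: min(r-i=2, Z[1]=0)=0; Z[6]=0
i=7: min(r-i=1, Z[2]=2)=1; Z[7]=1
i=8: i≥r, start 0; Z[8]=2 scan→box=[8,10)
i=9: min(r-i=1, Z[1]=0)=0; Z[9]=0
i=10: i≥r, start 0; Z[10]=0
i=11: i≥r, start 0; Z[11]=1 scan→box=[11,12)
i=12: i≥r, start 0; Z[12]=1 scan→box=[12,13)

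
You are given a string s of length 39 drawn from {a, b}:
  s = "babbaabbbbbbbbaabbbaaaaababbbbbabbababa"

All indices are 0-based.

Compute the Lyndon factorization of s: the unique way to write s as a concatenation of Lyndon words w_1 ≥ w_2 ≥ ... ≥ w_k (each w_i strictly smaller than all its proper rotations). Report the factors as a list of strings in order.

emit factor 1: 'b' (i=0, period=1)
emit factor 2: 'abb' (i=1, period=3)
emit factor 3: 'aabbbbbbbb' (i=4, period=10)
emit factor 4: 'aabbb' (i=14, period=5)
emit factor 5: 'aaaaababbbbbabbabab' (i=19, period=19)
emit factor 6: 'a' (i=38, period=1)

["b", "abb", "aabbbbbbbb", "aabbb", "aaaaababbbbbabbabab", "a"]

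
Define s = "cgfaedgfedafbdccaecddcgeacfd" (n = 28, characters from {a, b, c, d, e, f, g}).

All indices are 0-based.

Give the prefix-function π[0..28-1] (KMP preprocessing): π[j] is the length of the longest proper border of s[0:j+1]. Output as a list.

[0, 0, 0, 0, 0, 0, 0, 0, 0, 0, 0, 0, 0, 0, 1, 1, 0, 0, 1, 0, 0, 1, 2, 0, 0, 1, 0, 0]

π[0] = 0
j=1 s[j]='g': π[1]=0 (border '')
j=2 s[j]='f': π[2]=0 (border '')
j=3 s[j]='a': π[3]=0 (border '')
j=4 s[j]='e': π[4]=0 (border '')
j=5 s[j]='d': π[5]=0 (border '')
j=6 s[j]='g': π[6]=0 (border '')
j=7 s[j]='f': π[7]=0 (border '')
j=8 s[j]='e': π[8]=0 (border '')
j=9 s[j]='d': π[9]=0 (border '')
j=10 s[j]='a': π[10]=0 (border '')
j=11 s[j]='f': π[11]=0 (border '')
j=12 s[j]='b': π[12]=0 (border '')
j=13 s[j]='d': π[13]=0 (border '')
j=14 s[j]='c': π[14]=1 (border 'c')
j=15 s[j]='c': k: 1→0; π[15]=1 (border 'c')
j=16 s[j]='a': k: 1→0; π[16]=0 (border '')
j=17 s[j]='e': π[17]=0 (border '')
j=18 s[j]='c': π[18]=1 (border 'c')
j=19 s[j]='d': k: 1→0; π[19]=0 (border '')
j=20 s[j]='d': π[20]=0 (border '')
j=21 s[j]='c': π[21]=1 (border 'c')
j=22 s[j]='g': π[22]=2 (border 'cg')
j=23 s[j]='e': k: 2→0; π[23]=0 (border '')
j=24 s[j]='a': π[24]=0 (border '')
j=25 s[j]='c': π[25]=1 (border 'c')
j=26 s[j]='f': k: 1→0; π[26]=0 (border '')
j=27 s[j]='d': π[27]=0 (border '')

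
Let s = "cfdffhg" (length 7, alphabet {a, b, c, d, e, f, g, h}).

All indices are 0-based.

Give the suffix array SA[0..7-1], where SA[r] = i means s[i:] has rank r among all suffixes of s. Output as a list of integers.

sorted suffixes:
  #0 SA[0]=0  'cfdffhg'
  #1 SA[1]=2  'dffhg'
  #2 SA[2]=1  'fdffhg'
  #3 SA[3]=3  'ffhg'
  #4 SA[4]=4  'fhg'
  #5 SA[5]=6  'g'
  #6 SA[6]=5  'hg'

[0, 2, 1, 3, 4, 6, 5]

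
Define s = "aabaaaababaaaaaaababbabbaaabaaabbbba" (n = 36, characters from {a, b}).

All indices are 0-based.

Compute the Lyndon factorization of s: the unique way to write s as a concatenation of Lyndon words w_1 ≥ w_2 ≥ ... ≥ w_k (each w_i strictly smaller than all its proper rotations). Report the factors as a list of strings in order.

emit factor 1: 'aab' (i=0, period=3)
emit factor 2: 'aaaabab' (i=3, period=7)
emit factor 3: 'aaaaaaababbabbaaabaaabbbb' (i=10, period=25)
emit factor 4: 'a' (i=35, period=1)

["aab", "aaaabab", "aaaaaaababbabbaaabaaabbbb", "a"]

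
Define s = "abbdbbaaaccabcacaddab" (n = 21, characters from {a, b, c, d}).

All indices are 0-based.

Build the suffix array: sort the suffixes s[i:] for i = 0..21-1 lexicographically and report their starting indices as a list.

rank→(start, suffix):
  0 → (6, 'aaaccabcacaddab')
  1 → (7, 'aaccabcacaddab')
  2 → (19, 'ab')
  3 → (0, 'abbdbbaaaccabcacaddab')
  4 → (11, 'abcacaddab')
  5 → (14, 'acaddab')
  6 → (8, 'accabcacaddab')
  7 → (16, 'addab')
  8 → (20, 'b')
  9 → (5, 'baaaccabcacaddab')
  10 → (4, 'bbaaaccabcacaddab')
  11 → (1, 'bbdbbaaaccabcacaddab')
  12 → (12, 'bcacaddab')
  13 → (2, 'bdbbaaaccabcacaddab')
  14 → (10, 'cabcacaddab')
  15 → (13, 'cacaddab')
  16 → (15, 'caddab')
  17 → (9, 'ccabcacaddab')
  18 → (18, 'dab')
  19 → (3, 'dbbaaaccabcacaddab')
  20 → (17, 'ddab')

[6, 7, 19, 0, 11, 14, 8, 16, 20, 5, 4, 1, 12, 2, 10, 13, 15, 9, 18, 3, 17]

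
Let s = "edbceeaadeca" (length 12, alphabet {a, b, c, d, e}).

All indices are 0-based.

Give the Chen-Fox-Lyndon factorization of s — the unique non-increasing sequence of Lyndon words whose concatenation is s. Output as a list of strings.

emit factor 1: 'e' (i=0, period=1)
emit factor 2: 'd' (i=1, period=1)
emit factor 3: 'bcee' (i=2, period=4)
emit factor 4: 'aadec' (i=6, period=5)
emit factor 5: 'a' (i=11, period=1)

["e", "d", "bcee", "aadec", "a"]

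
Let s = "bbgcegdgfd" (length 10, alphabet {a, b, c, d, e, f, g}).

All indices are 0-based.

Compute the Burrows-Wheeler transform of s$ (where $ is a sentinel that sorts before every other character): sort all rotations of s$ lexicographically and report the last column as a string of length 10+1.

rank  rotation     last
    0  $bbgcegdgfd  d
    1  bbgcegdgfd$  $
    2  bgcegdgfd$b  b
    3  cegdgfd$bbg  g
    4  d$bbgcegdgf  f
    5  dgfd$bbgceg  g
    6  egdgfd$bbgc  c
    7  fd$bbgcegdg  g
    8  gcegdgfd$bb  b
    9  gdgfd$bbgce  e
   10  gfd$bbgcegd  d

d$bgfgcgbed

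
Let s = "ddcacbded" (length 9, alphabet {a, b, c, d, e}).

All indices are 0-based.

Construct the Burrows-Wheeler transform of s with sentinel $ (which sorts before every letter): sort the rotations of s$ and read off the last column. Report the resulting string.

rank  rotation    last
    0  $ddcacbded  d
    1  acbded$ddc  c
    2  bded$ddcac  c
    3  cacbded$dd  d
    4  cbded$ddca  a
    5  d$ddcacbde  e
    6  dcacbded$d  d
    7  ddcacbded$  $
    8  ded$ddcacb  b
    9  ed$ddcacbd  d

dccdaed$bd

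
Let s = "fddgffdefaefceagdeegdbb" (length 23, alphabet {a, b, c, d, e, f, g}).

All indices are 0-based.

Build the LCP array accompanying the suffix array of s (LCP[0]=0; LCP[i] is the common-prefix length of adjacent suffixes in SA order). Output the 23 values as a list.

[0, 1, 0, 1, 0, 0, 1, 1, 2, 1, 0, 1, 1, 2, 1, 0, 1, 1, 2, 1, 0, 2, 1]

sorted suffixes:
  #0 SA[0]=9  'aefceagdeegdbb'
  #1 SA[1]=14  'agdeegdbb'
  #2 SA[2]=22  'b'
  #3 SA[3]=21  'bb'
  #4 SA[4]=12  'ceagdeegdbb'
  #5 SA[5]=20  'dbb'
  #6 SA[6]=1  'ddgffdefaefceagdeegdbb'
  #7 SA[7]=16  'deegdbb'
  #8 SA[8]=6  'defaefceagdeegdbb'
  #9 SA[9]=2  'dgffdefaefceagdeegdbb'
  #10 SA[10]=13  'eagdeegdbb'
  #11 SA[11]=17  'eegdbb'
  #12 SA[12]=7  'efaefceagdeegdbb'
  #13 SA[13]=10  'efceagdeegdbb'
  #14 SA[14]=18  'egdbb'
  #15 SA[15]=8  'faefceagdeegdbb'
  #16 SA[16]=11  'fceagdeegdbb'
  #17 SA[17]=0  'fddgffdefaefceagdeegdbb'
  #18 SA[18]=5  'fdefaefceagdeegdbb'
  #19 SA[19]=4  'ffdefaefceagdeegdbb'
  #20 SA[20]=19  'gdbb'
  #21 SA[21]=15  'gdeegdbb'
  #22 SA[22]=3  'gffdefaefceagdeegdbb'

SA = [9, 14, 22, 21, 12, 20, 1, 16, 6, 2, 13, 17, 7, 10, 18, 8, 11, 0, 5, 4, 19, 15, 3]
rank  pair      lcp
   1  s[9:],s[14:]  1  'a'
   2  s[14:],s[22:]  0  ''
   3  s[22:],s[21:]  1  'b'
   4  s[21:],s[12:]  0  ''
   5  s[12:],s[20:]  0  ''
   6  s[20:],s[1:]  1  'd'
   7  s[1:],s[16:]  1  'd'
   8  s[16:],s[6:]  2  'de'
   9  s[6:],s[2:]  1  'd'
  10  s[2:],s[13:]  0  ''
  11  s[13:],s[17:]  1  'e'
  12  s[17:],s[7:]  1  'e'
  13  s[7:],s[10:]  2  'ef'
  14  s[10:],s[18:]  1  'e'
  15  s[18:],s[8:]  0  ''
  16  s[8:],s[11:]  1  'f'
  17  s[11:],s[0:]  1  'f'
  18  s[0:],s[5:]  2  'fd'
  19  s[5:],s[4:]  1  'f'
  20  s[4:],s[19:]  0  ''
  21  s[19:],s[15:]  2  'gd'
  22  s[15:],s[3:]  1  'g'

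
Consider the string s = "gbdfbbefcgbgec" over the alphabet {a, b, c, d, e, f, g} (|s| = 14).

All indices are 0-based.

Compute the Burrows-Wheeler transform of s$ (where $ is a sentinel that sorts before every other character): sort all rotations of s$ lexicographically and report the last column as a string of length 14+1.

cfgbgefbgbde$cb

rank  rotation         last
    0  $gbdfbbefcgbgec  c
    1  bbefcgbgec$gbdf  f
    2  bdfbbefcgbgec$g  g
    3  befcgbgec$gbdfb  b
    4  bgec$gbdfbbefcg  g
    5  c$gbdfbbefcgbge  e
    6  cgbgec$gbdfbbef  f
    7  dfbbefcgbgec$gb  b
    8  ec$gbdfbbefcgbg  g
    9  efcgbgec$gbdfbb  b
   10  fbbefcgbgec$gbd  d
   11  fcgbgec$gbdfbbe  e
   12  gbdfbbefcgbgec$  $
   13  gbgec$gbdfbbefc  c
   14  gec$gbdfbbefcgb  b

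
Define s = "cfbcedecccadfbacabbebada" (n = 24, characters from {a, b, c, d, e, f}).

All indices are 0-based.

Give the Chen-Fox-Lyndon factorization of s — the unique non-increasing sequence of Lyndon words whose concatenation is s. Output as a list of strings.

["cf", "bcedeccc", "adfb", "ac", "abbebad", "a"]

emit factor 1: 'cf' (i=0, period=2)
emit factor 2: 'bcedeccc' (i=2, period=8)
emit factor 3: 'adfb' (i=10, period=4)
emit factor 4: 'ac' (i=14, period=2)
emit factor 5: 'abbebad' (i=16, period=7)
emit factor 6: 'a' (i=23, period=1)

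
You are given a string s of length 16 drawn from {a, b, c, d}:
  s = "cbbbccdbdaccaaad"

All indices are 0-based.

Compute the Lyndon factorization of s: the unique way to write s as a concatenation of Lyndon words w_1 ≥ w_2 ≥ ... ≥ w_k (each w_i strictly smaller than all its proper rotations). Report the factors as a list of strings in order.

emit factor 1: 'c' (i=0, period=1)
emit factor 2: 'bbbccdbd' (i=1, period=8)
emit factor 3: 'acc' (i=9, period=3)
emit factor 4: 'aaad' (i=12, period=4)

["c", "bbbccdbd", "acc", "aaad"]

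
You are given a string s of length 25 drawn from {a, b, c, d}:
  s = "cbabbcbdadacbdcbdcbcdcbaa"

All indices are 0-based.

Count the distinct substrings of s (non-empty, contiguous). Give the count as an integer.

sorted suffixes:
  #0 SA[0]=24  'a'
  #1 SA[1]=23  'aa'
  #2 SA[2]=2  'abbcbdadacbdcbdcbcdcbaa'
  #3 SA[3]=10  'acbdcbdcbcdcbaa'
  #4 SA[4]=8  'adacbdcbdcbcdcbaa'
  #5 SA[5]=22  'baa'
  #6 SA[6]=1  'babbcbdadacbdcbdcbcdcbaa'
  #7 SA[7]=3  'bbcbdadacbdcbdcbcdcbaa'
  #8 SA[8]=4  'bcbdadacbdcbdcbcdcbaa'
  #9 SA[9]=18  'bcdcbaa'
  #10 SA[10]=6  'bdadacbdcbdcbcdcbaa'
  #11 SA[11]=15  'bdcbcdcbaa'
  #12 SA[12]=12  'bdcbdcbcdcbaa'
  #13 SA[13]=21  'cbaa'
  #14 SA[14]=0  'cbabbcbdadacbdcbdcbcdcbaa'
  #15 SA[15]=17  'cbcdcbaa'
  #16 SA[16]=5  'cbdadacbdcbdcbcdcbaa'
  #17 SA[17]=14  'cbdcbcdcbaa'
  #18 SA[18]=11  'cbdcbdcbcdcbaa'
  #19 SA[19]=19  'cdcbaa'
  #20 SA[20]=9  'dacbdcbdcbcdcbaa'
  #21 SA[21]=7  'dadacbdcbdcbcdcbaa'
  #22 SA[22]=20  'dcbaa'
  #23 SA[23]=16  'dcbcdcbaa'
  #24 SA[24]=13  'dcbdcbcdcbaa'

SA = [24, 23, 2, 10, 8, 22, 1, 3, 4, 18, 6, 15, 12, 21, 0, 17, 5, 14, 11, 19, 9, 7, 20, 16, 13]
rank  pair      lcp
   1  s[24:],s[23:]  1  'a'
   2  s[23:],s[2:]  1  'a'
   3  s[2:],s[10:]  1  'a'
   4  s[10:],s[8:]  1  'a'
   5  s[8:],s[22:]  0  ''
   6  s[22:],s[1:]  2  'ba'
   7  s[1:],s[3:]  1  'b'
   8  s[3:],s[4:]  1  'b'
   9  s[4:],s[18:]  2  'bc'
  10  s[18:],s[6:]  1  'b'
  11  s[6:],s[15:]  2  'bd'
  12  s[15:],s[12:]  4  'bdcb'
  13  s[12:],s[21:]  0  ''
  14  s[21:],s[0:]  3  'cba'
  15  s[0:],s[17:]  2  'cb'
  16  s[17:],s[5:]  2  'cb'
  17  s[5:],s[14:]  3  'cbd'
  18  s[14:],s[11:]  5  'cbdcb'
  19  s[11:],s[19:]  1  'c'
  20  s[19:],s[9:]  0  ''
  21  s[9:],s[7:]  2  'da'
  22  s[7:],s[20:]  1  'd'
  23  s[20:],s[16:]  3  'dcb'
  24  s[16:],s[13:]  3  'dcb'

n(n+1)/2 = 25·26/2 = 325
Σ LCP = 0 + 1 + 1 + 1 + 1 + 0 + 2 + 1 + 1 + 2 + 1 + 2 + 4 + 0 + 3 + 2 + 2 + 3 + 5 + 1 + 0 + 2 + 1 + 3 + 3 = 42
distinct = 325 − 42 = 283

283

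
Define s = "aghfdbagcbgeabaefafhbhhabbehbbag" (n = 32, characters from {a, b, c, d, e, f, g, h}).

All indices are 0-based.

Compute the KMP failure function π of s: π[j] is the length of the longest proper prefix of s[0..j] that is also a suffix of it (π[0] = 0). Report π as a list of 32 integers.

π[0] = 0
j=1 s[j]='g': π[1]=0 (border '')
j=2 s[j]='h': π[2]=0 (border '')
j=3 s[j]='f': π[3]=0 (border '')
j=4 s[j]='d': π[4]=0 (border '')
j=5 s[j]='b': π[5]=0 (border '')
j=6 s[j]='a': π[6]=1 (border 'a')
j=7 s[j]='g': π[7]=2 (border 'ag')
j=8 s[j]='c': k: 2→0; π[8]=0 (border '')
j=9 s[j]='b': π[9]=0 (border '')
j=10 s[j]='g': π[10]=0 (border '')
j=11 s[j]='e': π[11]=0 (border '')
j=12 s[j]='a': π[12]=1 (border 'a')
j=13 s[j]='b': k: 1→0; π[13]=0 (border '')
j=14 s[j]='a': π[14]=1 (border 'a')
j=15 s[j]='e': k: 1→0; π[15]=0 (border '')
j=16 s[j]='f': π[16]=0 (border '')
j=17 s[j]='a': π[17]=1 (border 'a')
j=18 s[j]='f': k: 1→0; π[18]=0 (border '')
j=19 s[j]='h': π[19]=0 (border '')
j=20 s[j]='b': π[20]=0 (border '')
j=21 s[j]='h': π[21]=0 (border '')
j=22 s[j]='h': π[22]=0 (border '')
j=23 s[j]='a': π[23]=1 (border 'a')
j=24 s[j]='b': k: 1→0; π[24]=0 (border '')
j=25 s[j]='b': π[25]=0 (border '')
j=26 s[j]='e': π[26]=0 (border '')
j=27 s[j]='h': π[27]=0 (border '')
j=28 s[j]='b': π[28]=0 (border '')
j=29 s[j]='b': π[29]=0 (border '')
j=30 s[j]='a': π[30]=1 (border 'a')
j=31 s[j]='g': π[31]=2 (border 'ag')

[0, 0, 0, 0, 0, 0, 1, 2, 0, 0, 0, 0, 1, 0, 1, 0, 0, 1, 0, 0, 0, 0, 0, 1, 0, 0, 0, 0, 0, 0, 1, 2]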